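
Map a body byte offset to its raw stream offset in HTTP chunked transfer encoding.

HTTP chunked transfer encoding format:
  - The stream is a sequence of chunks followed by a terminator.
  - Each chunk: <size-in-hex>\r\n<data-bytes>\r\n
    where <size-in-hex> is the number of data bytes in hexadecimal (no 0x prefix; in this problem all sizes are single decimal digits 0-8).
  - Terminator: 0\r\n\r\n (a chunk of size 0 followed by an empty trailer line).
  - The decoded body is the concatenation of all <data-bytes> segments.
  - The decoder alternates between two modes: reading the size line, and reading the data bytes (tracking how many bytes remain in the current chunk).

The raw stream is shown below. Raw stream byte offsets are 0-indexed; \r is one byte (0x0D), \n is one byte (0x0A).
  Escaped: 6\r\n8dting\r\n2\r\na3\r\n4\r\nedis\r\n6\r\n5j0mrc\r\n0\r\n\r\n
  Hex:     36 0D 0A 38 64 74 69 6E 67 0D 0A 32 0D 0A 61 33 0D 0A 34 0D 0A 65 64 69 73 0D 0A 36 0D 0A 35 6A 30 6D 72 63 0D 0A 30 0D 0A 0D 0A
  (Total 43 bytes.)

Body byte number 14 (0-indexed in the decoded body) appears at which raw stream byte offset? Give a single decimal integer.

Answer: 32

Derivation:
Chunk 1: stream[0..1]='6' size=0x6=6, data at stream[3..9]='8dting' -> body[0..6], body so far='8dting'
Chunk 2: stream[11..12]='2' size=0x2=2, data at stream[14..16]='a3' -> body[6..8], body so far='8dtinga3'
Chunk 3: stream[18..19]='4' size=0x4=4, data at stream[21..25]='edis' -> body[8..12], body so far='8dtinga3edis'
Chunk 4: stream[27..28]='6' size=0x6=6, data at stream[30..36]='5j0mrc' -> body[12..18], body so far='8dtinga3edis5j0mrc'
Chunk 5: stream[38..39]='0' size=0 (terminator). Final body='8dtinga3edis5j0mrc' (18 bytes)
Body byte 14 at stream offset 32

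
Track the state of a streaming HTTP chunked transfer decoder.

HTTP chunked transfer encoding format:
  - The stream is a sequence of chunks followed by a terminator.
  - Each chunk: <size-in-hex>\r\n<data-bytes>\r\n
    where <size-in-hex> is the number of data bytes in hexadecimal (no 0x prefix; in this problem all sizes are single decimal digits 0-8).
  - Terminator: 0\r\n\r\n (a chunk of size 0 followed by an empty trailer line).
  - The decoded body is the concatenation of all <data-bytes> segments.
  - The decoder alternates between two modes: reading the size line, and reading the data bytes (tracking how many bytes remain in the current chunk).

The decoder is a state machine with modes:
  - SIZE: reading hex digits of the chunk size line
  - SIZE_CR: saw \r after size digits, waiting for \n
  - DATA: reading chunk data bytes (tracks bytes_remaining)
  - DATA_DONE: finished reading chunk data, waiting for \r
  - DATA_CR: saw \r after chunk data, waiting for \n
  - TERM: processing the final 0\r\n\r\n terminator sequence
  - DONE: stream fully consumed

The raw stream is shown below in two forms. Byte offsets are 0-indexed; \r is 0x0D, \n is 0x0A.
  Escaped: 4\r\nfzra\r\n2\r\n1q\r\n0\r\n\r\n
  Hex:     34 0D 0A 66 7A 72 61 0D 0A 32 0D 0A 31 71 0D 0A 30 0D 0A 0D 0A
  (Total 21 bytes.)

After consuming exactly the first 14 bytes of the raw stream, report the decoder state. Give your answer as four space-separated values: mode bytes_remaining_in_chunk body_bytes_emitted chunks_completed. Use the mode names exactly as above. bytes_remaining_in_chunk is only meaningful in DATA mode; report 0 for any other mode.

Byte 0 = '4': mode=SIZE remaining=0 emitted=0 chunks_done=0
Byte 1 = 0x0D: mode=SIZE_CR remaining=0 emitted=0 chunks_done=0
Byte 2 = 0x0A: mode=DATA remaining=4 emitted=0 chunks_done=0
Byte 3 = 'f': mode=DATA remaining=3 emitted=1 chunks_done=0
Byte 4 = 'z': mode=DATA remaining=2 emitted=2 chunks_done=0
Byte 5 = 'r': mode=DATA remaining=1 emitted=3 chunks_done=0
Byte 6 = 'a': mode=DATA_DONE remaining=0 emitted=4 chunks_done=0
Byte 7 = 0x0D: mode=DATA_CR remaining=0 emitted=4 chunks_done=0
Byte 8 = 0x0A: mode=SIZE remaining=0 emitted=4 chunks_done=1
Byte 9 = '2': mode=SIZE remaining=0 emitted=4 chunks_done=1
Byte 10 = 0x0D: mode=SIZE_CR remaining=0 emitted=4 chunks_done=1
Byte 11 = 0x0A: mode=DATA remaining=2 emitted=4 chunks_done=1
Byte 12 = '1': mode=DATA remaining=1 emitted=5 chunks_done=1
Byte 13 = 'q': mode=DATA_DONE remaining=0 emitted=6 chunks_done=1

Answer: DATA_DONE 0 6 1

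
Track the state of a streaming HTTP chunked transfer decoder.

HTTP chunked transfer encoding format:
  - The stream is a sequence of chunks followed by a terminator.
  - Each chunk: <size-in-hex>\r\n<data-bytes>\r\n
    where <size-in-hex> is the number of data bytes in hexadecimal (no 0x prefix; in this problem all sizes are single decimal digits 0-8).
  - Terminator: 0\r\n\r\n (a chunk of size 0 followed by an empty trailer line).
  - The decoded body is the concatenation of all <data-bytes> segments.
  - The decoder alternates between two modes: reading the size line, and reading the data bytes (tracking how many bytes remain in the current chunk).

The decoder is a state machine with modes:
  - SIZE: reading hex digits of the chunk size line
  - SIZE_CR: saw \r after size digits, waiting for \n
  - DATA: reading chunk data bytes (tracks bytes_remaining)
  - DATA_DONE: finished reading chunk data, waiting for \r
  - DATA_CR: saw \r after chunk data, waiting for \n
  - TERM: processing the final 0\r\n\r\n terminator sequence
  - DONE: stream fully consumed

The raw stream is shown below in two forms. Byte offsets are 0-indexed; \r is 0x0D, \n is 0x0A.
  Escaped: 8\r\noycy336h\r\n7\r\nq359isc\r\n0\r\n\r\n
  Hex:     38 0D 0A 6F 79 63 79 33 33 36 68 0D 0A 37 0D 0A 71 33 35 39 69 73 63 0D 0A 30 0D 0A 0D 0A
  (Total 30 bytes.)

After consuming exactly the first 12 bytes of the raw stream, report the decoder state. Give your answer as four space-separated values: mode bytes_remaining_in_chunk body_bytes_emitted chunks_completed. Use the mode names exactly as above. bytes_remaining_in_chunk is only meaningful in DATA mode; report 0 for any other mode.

Answer: DATA_CR 0 8 0

Derivation:
Byte 0 = '8': mode=SIZE remaining=0 emitted=0 chunks_done=0
Byte 1 = 0x0D: mode=SIZE_CR remaining=0 emitted=0 chunks_done=0
Byte 2 = 0x0A: mode=DATA remaining=8 emitted=0 chunks_done=0
Byte 3 = 'o': mode=DATA remaining=7 emitted=1 chunks_done=0
Byte 4 = 'y': mode=DATA remaining=6 emitted=2 chunks_done=0
Byte 5 = 'c': mode=DATA remaining=5 emitted=3 chunks_done=0
Byte 6 = 'y': mode=DATA remaining=4 emitted=4 chunks_done=0
Byte 7 = '3': mode=DATA remaining=3 emitted=5 chunks_done=0
Byte 8 = '3': mode=DATA remaining=2 emitted=6 chunks_done=0
Byte 9 = '6': mode=DATA remaining=1 emitted=7 chunks_done=0
Byte 10 = 'h': mode=DATA_DONE remaining=0 emitted=8 chunks_done=0
Byte 11 = 0x0D: mode=DATA_CR remaining=0 emitted=8 chunks_done=0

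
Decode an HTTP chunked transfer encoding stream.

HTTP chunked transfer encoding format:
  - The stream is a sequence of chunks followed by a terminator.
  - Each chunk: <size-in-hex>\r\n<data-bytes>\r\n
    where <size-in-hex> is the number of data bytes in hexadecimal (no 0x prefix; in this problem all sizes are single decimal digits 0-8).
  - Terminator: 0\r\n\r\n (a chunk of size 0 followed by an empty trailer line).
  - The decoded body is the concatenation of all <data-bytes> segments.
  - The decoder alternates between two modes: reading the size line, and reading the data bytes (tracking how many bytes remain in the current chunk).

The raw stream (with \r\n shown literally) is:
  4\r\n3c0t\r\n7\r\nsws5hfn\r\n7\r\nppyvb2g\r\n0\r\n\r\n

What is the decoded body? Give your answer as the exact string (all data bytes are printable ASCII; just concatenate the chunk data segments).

Answer: 3c0tsws5hfnppyvb2g

Derivation:
Chunk 1: stream[0..1]='4' size=0x4=4, data at stream[3..7]='3c0t' -> body[0..4], body so far='3c0t'
Chunk 2: stream[9..10]='7' size=0x7=7, data at stream[12..19]='sws5hfn' -> body[4..11], body so far='3c0tsws5hfn'
Chunk 3: stream[21..22]='7' size=0x7=7, data at stream[24..31]='ppyvb2g' -> body[11..18], body so far='3c0tsws5hfnppyvb2g'
Chunk 4: stream[33..34]='0' size=0 (terminator). Final body='3c0tsws5hfnppyvb2g' (18 bytes)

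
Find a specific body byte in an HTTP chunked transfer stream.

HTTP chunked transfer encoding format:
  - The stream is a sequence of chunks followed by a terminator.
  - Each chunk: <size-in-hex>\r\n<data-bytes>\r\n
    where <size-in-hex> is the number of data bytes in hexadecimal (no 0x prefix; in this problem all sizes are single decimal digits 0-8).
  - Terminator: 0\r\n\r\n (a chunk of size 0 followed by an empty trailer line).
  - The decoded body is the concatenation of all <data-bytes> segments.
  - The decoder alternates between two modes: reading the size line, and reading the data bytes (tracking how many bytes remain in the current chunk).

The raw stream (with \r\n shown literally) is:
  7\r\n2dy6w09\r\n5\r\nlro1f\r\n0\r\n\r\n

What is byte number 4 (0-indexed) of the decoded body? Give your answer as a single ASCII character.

Answer: w

Derivation:
Chunk 1: stream[0..1]='7' size=0x7=7, data at stream[3..10]='2dy6w09' -> body[0..7], body so far='2dy6w09'
Chunk 2: stream[12..13]='5' size=0x5=5, data at stream[15..20]='lro1f' -> body[7..12], body so far='2dy6w09lro1f'
Chunk 3: stream[22..23]='0' size=0 (terminator). Final body='2dy6w09lro1f' (12 bytes)
Body byte 4 = 'w'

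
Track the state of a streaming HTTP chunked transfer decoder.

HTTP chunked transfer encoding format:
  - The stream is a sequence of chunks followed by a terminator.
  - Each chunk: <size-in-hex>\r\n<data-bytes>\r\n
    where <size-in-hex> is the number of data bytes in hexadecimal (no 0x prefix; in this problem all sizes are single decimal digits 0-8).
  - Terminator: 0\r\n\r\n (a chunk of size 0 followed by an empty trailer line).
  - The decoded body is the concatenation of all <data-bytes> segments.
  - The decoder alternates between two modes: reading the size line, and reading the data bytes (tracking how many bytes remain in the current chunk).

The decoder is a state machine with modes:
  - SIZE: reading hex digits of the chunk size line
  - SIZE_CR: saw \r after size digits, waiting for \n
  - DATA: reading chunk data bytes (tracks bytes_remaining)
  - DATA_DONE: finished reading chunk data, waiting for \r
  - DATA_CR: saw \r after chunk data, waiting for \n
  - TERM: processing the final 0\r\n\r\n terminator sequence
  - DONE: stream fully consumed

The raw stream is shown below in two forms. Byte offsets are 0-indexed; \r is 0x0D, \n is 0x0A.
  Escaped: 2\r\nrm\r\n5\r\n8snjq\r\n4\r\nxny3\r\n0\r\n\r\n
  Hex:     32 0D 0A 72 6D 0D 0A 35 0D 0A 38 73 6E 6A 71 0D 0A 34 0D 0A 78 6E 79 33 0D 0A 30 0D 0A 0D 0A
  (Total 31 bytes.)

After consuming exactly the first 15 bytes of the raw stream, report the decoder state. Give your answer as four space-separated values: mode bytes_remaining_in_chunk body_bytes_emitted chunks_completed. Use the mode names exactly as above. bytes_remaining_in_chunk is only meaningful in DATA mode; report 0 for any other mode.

Byte 0 = '2': mode=SIZE remaining=0 emitted=0 chunks_done=0
Byte 1 = 0x0D: mode=SIZE_CR remaining=0 emitted=0 chunks_done=0
Byte 2 = 0x0A: mode=DATA remaining=2 emitted=0 chunks_done=0
Byte 3 = 'r': mode=DATA remaining=1 emitted=1 chunks_done=0
Byte 4 = 'm': mode=DATA_DONE remaining=0 emitted=2 chunks_done=0
Byte 5 = 0x0D: mode=DATA_CR remaining=0 emitted=2 chunks_done=0
Byte 6 = 0x0A: mode=SIZE remaining=0 emitted=2 chunks_done=1
Byte 7 = '5': mode=SIZE remaining=0 emitted=2 chunks_done=1
Byte 8 = 0x0D: mode=SIZE_CR remaining=0 emitted=2 chunks_done=1
Byte 9 = 0x0A: mode=DATA remaining=5 emitted=2 chunks_done=1
Byte 10 = '8': mode=DATA remaining=4 emitted=3 chunks_done=1
Byte 11 = 's': mode=DATA remaining=3 emitted=4 chunks_done=1
Byte 12 = 'n': mode=DATA remaining=2 emitted=5 chunks_done=1
Byte 13 = 'j': mode=DATA remaining=1 emitted=6 chunks_done=1
Byte 14 = 'q': mode=DATA_DONE remaining=0 emitted=7 chunks_done=1

Answer: DATA_DONE 0 7 1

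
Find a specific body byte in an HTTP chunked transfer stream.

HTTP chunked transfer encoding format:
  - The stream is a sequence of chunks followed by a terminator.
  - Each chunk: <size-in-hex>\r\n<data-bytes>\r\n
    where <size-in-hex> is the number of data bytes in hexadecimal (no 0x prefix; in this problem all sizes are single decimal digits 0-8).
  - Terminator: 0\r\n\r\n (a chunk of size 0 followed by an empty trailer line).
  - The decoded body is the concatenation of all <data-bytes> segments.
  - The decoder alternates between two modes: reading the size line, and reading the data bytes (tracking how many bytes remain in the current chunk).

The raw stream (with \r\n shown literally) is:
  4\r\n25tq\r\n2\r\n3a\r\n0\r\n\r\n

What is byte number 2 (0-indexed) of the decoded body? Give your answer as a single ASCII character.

Chunk 1: stream[0..1]='4' size=0x4=4, data at stream[3..7]='25tq' -> body[0..4], body so far='25tq'
Chunk 2: stream[9..10]='2' size=0x2=2, data at stream[12..14]='3a' -> body[4..6], body so far='25tq3a'
Chunk 3: stream[16..17]='0' size=0 (terminator). Final body='25tq3a' (6 bytes)
Body byte 2 = 't'

Answer: t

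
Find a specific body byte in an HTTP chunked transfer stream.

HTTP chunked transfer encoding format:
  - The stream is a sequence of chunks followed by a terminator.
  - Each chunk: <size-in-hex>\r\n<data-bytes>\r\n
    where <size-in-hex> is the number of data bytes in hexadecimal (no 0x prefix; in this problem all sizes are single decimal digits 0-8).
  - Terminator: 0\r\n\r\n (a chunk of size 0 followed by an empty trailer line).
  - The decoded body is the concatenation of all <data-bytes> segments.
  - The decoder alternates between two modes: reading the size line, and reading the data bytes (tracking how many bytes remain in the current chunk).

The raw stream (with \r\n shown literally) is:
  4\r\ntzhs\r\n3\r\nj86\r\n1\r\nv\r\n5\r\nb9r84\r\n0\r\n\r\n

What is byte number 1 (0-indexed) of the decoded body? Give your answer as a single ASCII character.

Chunk 1: stream[0..1]='4' size=0x4=4, data at stream[3..7]='tzhs' -> body[0..4], body so far='tzhs'
Chunk 2: stream[9..10]='3' size=0x3=3, data at stream[12..15]='j86' -> body[4..7], body so far='tzhsj86'
Chunk 3: stream[17..18]='1' size=0x1=1, data at stream[20..21]='v' -> body[7..8], body so far='tzhsj86v'
Chunk 4: stream[23..24]='5' size=0x5=5, data at stream[26..31]='b9r84' -> body[8..13], body so far='tzhsj86vb9r84'
Chunk 5: stream[33..34]='0' size=0 (terminator). Final body='tzhsj86vb9r84' (13 bytes)
Body byte 1 = 'z'

Answer: z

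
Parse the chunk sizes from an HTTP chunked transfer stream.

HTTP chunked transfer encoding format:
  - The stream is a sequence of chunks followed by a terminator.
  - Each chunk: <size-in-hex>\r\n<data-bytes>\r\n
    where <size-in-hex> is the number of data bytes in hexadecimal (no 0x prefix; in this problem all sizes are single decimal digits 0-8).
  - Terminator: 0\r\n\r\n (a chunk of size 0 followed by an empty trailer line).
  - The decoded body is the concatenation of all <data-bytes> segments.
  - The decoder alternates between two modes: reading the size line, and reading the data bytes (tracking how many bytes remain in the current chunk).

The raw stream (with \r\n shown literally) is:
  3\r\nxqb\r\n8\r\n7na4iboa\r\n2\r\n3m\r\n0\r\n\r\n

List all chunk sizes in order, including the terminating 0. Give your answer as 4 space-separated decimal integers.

Answer: 3 8 2 0

Derivation:
Chunk 1: stream[0..1]='3' size=0x3=3, data at stream[3..6]='xqb' -> body[0..3], body so far='xqb'
Chunk 2: stream[8..9]='8' size=0x8=8, data at stream[11..19]='7na4iboa' -> body[3..11], body so far='xqb7na4iboa'
Chunk 3: stream[21..22]='2' size=0x2=2, data at stream[24..26]='3m' -> body[11..13], body so far='xqb7na4iboa3m'
Chunk 4: stream[28..29]='0' size=0 (terminator). Final body='xqb7na4iboa3m' (13 bytes)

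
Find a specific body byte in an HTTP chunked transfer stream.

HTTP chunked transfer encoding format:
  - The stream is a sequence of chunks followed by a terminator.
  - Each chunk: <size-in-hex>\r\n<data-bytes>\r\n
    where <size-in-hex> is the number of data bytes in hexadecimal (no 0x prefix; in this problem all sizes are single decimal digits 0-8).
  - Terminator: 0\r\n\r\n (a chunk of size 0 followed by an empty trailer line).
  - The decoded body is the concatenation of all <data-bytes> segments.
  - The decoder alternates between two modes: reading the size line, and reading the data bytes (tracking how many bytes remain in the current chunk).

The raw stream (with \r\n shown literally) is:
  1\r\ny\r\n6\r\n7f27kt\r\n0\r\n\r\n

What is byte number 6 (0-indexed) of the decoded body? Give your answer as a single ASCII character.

Answer: t

Derivation:
Chunk 1: stream[0..1]='1' size=0x1=1, data at stream[3..4]='y' -> body[0..1], body so far='y'
Chunk 2: stream[6..7]='6' size=0x6=6, data at stream[9..15]='7f27kt' -> body[1..7], body so far='y7f27kt'
Chunk 3: stream[17..18]='0' size=0 (terminator). Final body='y7f27kt' (7 bytes)
Body byte 6 = 't'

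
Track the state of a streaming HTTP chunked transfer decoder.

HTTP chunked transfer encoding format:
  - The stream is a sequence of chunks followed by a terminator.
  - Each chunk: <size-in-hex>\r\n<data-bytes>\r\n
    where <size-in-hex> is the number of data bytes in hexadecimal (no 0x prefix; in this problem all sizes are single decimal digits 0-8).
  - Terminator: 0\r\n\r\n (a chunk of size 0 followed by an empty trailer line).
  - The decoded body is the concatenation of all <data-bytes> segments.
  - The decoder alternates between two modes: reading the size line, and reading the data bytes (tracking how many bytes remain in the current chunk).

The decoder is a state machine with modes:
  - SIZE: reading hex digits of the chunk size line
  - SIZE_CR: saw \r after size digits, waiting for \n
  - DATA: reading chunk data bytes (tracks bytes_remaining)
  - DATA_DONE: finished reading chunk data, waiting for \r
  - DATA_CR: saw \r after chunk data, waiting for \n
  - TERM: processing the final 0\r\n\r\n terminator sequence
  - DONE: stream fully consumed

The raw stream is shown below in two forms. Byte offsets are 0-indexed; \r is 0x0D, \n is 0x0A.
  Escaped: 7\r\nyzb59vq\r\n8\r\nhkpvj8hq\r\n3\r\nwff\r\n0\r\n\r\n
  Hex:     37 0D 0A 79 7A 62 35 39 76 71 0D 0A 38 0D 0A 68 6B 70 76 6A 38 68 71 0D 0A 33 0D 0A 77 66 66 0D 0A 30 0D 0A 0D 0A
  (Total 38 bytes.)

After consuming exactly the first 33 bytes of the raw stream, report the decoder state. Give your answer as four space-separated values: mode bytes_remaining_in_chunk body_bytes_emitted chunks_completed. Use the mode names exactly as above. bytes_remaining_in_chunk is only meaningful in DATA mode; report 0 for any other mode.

Byte 0 = '7': mode=SIZE remaining=0 emitted=0 chunks_done=0
Byte 1 = 0x0D: mode=SIZE_CR remaining=0 emitted=0 chunks_done=0
Byte 2 = 0x0A: mode=DATA remaining=7 emitted=0 chunks_done=0
Byte 3 = 'y': mode=DATA remaining=6 emitted=1 chunks_done=0
Byte 4 = 'z': mode=DATA remaining=5 emitted=2 chunks_done=0
Byte 5 = 'b': mode=DATA remaining=4 emitted=3 chunks_done=0
Byte 6 = '5': mode=DATA remaining=3 emitted=4 chunks_done=0
Byte 7 = '9': mode=DATA remaining=2 emitted=5 chunks_done=0
Byte 8 = 'v': mode=DATA remaining=1 emitted=6 chunks_done=0
Byte 9 = 'q': mode=DATA_DONE remaining=0 emitted=7 chunks_done=0
Byte 10 = 0x0D: mode=DATA_CR remaining=0 emitted=7 chunks_done=0
Byte 11 = 0x0A: mode=SIZE remaining=0 emitted=7 chunks_done=1
Byte 12 = '8': mode=SIZE remaining=0 emitted=7 chunks_done=1
Byte 13 = 0x0D: mode=SIZE_CR remaining=0 emitted=7 chunks_done=1
Byte 14 = 0x0A: mode=DATA remaining=8 emitted=7 chunks_done=1
Byte 15 = 'h': mode=DATA remaining=7 emitted=8 chunks_done=1
Byte 16 = 'k': mode=DATA remaining=6 emitted=9 chunks_done=1
Byte 17 = 'p': mode=DATA remaining=5 emitted=10 chunks_done=1
Byte 18 = 'v': mode=DATA remaining=4 emitted=11 chunks_done=1
Byte 19 = 'j': mode=DATA remaining=3 emitted=12 chunks_done=1
Byte 20 = '8': mode=DATA remaining=2 emitted=13 chunks_done=1
Byte 21 = 'h': mode=DATA remaining=1 emitted=14 chunks_done=1
Byte 22 = 'q': mode=DATA_DONE remaining=0 emitted=15 chunks_done=1
Byte 23 = 0x0D: mode=DATA_CR remaining=0 emitted=15 chunks_done=1
Byte 24 = 0x0A: mode=SIZE remaining=0 emitted=15 chunks_done=2
Byte 25 = '3': mode=SIZE remaining=0 emitted=15 chunks_done=2
Byte 26 = 0x0D: mode=SIZE_CR remaining=0 emitted=15 chunks_done=2
Byte 27 = 0x0A: mode=DATA remaining=3 emitted=15 chunks_done=2
Byte 28 = 'w': mode=DATA remaining=2 emitted=16 chunks_done=2
Byte 29 = 'f': mode=DATA remaining=1 emitted=17 chunks_done=2
Byte 30 = 'f': mode=DATA_DONE remaining=0 emitted=18 chunks_done=2
Byte 31 = 0x0D: mode=DATA_CR remaining=0 emitted=18 chunks_done=2
Byte 32 = 0x0A: mode=SIZE remaining=0 emitted=18 chunks_done=3

Answer: SIZE 0 18 3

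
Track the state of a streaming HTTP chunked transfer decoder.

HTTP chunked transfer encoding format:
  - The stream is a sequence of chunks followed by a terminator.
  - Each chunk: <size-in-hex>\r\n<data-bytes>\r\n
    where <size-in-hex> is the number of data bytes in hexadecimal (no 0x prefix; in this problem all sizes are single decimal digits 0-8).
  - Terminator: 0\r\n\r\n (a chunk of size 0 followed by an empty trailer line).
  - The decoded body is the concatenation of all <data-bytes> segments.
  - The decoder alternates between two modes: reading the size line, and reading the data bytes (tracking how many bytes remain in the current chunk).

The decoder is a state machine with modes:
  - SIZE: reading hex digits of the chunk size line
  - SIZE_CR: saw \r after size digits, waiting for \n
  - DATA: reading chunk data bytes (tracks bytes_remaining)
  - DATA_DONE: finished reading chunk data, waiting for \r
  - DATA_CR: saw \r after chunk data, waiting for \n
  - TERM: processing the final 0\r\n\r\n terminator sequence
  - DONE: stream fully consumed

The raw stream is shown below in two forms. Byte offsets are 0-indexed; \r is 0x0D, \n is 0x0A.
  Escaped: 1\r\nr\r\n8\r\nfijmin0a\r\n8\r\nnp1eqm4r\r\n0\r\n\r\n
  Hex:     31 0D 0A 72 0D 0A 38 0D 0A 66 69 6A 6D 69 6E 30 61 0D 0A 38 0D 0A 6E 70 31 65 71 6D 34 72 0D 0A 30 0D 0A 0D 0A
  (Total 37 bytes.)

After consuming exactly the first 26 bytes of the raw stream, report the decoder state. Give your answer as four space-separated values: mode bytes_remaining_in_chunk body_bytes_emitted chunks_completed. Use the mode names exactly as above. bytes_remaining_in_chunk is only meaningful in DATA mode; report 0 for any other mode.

Answer: DATA 4 13 2

Derivation:
Byte 0 = '1': mode=SIZE remaining=0 emitted=0 chunks_done=0
Byte 1 = 0x0D: mode=SIZE_CR remaining=0 emitted=0 chunks_done=0
Byte 2 = 0x0A: mode=DATA remaining=1 emitted=0 chunks_done=0
Byte 3 = 'r': mode=DATA_DONE remaining=0 emitted=1 chunks_done=0
Byte 4 = 0x0D: mode=DATA_CR remaining=0 emitted=1 chunks_done=0
Byte 5 = 0x0A: mode=SIZE remaining=0 emitted=1 chunks_done=1
Byte 6 = '8': mode=SIZE remaining=0 emitted=1 chunks_done=1
Byte 7 = 0x0D: mode=SIZE_CR remaining=0 emitted=1 chunks_done=1
Byte 8 = 0x0A: mode=DATA remaining=8 emitted=1 chunks_done=1
Byte 9 = 'f': mode=DATA remaining=7 emitted=2 chunks_done=1
Byte 10 = 'i': mode=DATA remaining=6 emitted=3 chunks_done=1
Byte 11 = 'j': mode=DATA remaining=5 emitted=4 chunks_done=1
Byte 12 = 'm': mode=DATA remaining=4 emitted=5 chunks_done=1
Byte 13 = 'i': mode=DATA remaining=3 emitted=6 chunks_done=1
Byte 14 = 'n': mode=DATA remaining=2 emitted=7 chunks_done=1
Byte 15 = '0': mode=DATA remaining=1 emitted=8 chunks_done=1
Byte 16 = 'a': mode=DATA_DONE remaining=0 emitted=9 chunks_done=1
Byte 17 = 0x0D: mode=DATA_CR remaining=0 emitted=9 chunks_done=1
Byte 18 = 0x0A: mode=SIZE remaining=0 emitted=9 chunks_done=2
Byte 19 = '8': mode=SIZE remaining=0 emitted=9 chunks_done=2
Byte 20 = 0x0D: mode=SIZE_CR remaining=0 emitted=9 chunks_done=2
Byte 21 = 0x0A: mode=DATA remaining=8 emitted=9 chunks_done=2
Byte 22 = 'n': mode=DATA remaining=7 emitted=10 chunks_done=2
Byte 23 = 'p': mode=DATA remaining=6 emitted=11 chunks_done=2
Byte 24 = '1': mode=DATA remaining=5 emitted=12 chunks_done=2
Byte 25 = 'e': mode=DATA remaining=4 emitted=13 chunks_done=2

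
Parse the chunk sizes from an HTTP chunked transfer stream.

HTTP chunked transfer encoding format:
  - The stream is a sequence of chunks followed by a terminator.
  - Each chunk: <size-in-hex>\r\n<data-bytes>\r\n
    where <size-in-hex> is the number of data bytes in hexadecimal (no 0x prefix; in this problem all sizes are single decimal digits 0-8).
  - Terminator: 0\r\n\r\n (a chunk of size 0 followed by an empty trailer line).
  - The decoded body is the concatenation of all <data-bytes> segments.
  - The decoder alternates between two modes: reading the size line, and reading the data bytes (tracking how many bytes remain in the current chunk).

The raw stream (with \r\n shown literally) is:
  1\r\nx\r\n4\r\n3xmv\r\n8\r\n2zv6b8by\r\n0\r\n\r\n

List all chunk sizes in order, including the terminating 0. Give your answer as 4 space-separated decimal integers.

Answer: 1 4 8 0

Derivation:
Chunk 1: stream[0..1]='1' size=0x1=1, data at stream[3..4]='x' -> body[0..1], body so far='x'
Chunk 2: stream[6..7]='4' size=0x4=4, data at stream[9..13]='3xmv' -> body[1..5], body so far='x3xmv'
Chunk 3: stream[15..16]='8' size=0x8=8, data at stream[18..26]='2zv6b8by' -> body[5..13], body so far='x3xmv2zv6b8by'
Chunk 4: stream[28..29]='0' size=0 (terminator). Final body='x3xmv2zv6b8by' (13 bytes)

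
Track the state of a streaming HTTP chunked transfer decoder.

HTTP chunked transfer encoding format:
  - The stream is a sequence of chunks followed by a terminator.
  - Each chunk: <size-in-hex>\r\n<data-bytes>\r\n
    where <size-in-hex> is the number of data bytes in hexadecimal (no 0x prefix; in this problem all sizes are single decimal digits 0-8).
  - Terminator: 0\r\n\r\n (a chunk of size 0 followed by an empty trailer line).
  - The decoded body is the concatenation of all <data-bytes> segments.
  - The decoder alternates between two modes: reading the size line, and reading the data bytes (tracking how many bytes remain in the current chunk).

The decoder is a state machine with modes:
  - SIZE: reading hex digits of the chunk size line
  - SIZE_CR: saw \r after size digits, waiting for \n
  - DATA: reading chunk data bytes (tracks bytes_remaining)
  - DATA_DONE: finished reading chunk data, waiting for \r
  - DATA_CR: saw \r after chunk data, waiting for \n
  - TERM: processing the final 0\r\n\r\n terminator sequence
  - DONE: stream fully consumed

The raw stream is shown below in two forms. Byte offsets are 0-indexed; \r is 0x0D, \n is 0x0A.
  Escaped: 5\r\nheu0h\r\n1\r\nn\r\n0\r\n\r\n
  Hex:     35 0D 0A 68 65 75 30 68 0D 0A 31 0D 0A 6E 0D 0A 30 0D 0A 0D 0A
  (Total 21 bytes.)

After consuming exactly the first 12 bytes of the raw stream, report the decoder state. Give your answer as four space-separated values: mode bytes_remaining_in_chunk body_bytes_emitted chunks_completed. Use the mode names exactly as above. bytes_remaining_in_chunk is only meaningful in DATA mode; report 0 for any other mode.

Answer: SIZE_CR 0 5 1

Derivation:
Byte 0 = '5': mode=SIZE remaining=0 emitted=0 chunks_done=0
Byte 1 = 0x0D: mode=SIZE_CR remaining=0 emitted=0 chunks_done=0
Byte 2 = 0x0A: mode=DATA remaining=5 emitted=0 chunks_done=0
Byte 3 = 'h': mode=DATA remaining=4 emitted=1 chunks_done=0
Byte 4 = 'e': mode=DATA remaining=3 emitted=2 chunks_done=0
Byte 5 = 'u': mode=DATA remaining=2 emitted=3 chunks_done=0
Byte 6 = '0': mode=DATA remaining=1 emitted=4 chunks_done=0
Byte 7 = 'h': mode=DATA_DONE remaining=0 emitted=5 chunks_done=0
Byte 8 = 0x0D: mode=DATA_CR remaining=0 emitted=5 chunks_done=0
Byte 9 = 0x0A: mode=SIZE remaining=0 emitted=5 chunks_done=1
Byte 10 = '1': mode=SIZE remaining=0 emitted=5 chunks_done=1
Byte 11 = 0x0D: mode=SIZE_CR remaining=0 emitted=5 chunks_done=1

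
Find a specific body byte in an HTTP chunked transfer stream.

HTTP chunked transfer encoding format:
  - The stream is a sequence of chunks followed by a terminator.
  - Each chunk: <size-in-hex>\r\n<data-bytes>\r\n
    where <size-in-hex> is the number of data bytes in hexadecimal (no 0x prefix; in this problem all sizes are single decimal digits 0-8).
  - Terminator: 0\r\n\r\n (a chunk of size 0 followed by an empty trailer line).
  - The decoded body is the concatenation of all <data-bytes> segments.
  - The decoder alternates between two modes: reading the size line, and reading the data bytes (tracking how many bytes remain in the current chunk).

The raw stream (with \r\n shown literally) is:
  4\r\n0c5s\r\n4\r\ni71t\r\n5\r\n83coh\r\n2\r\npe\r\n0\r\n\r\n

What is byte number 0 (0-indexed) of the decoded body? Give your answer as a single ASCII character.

Chunk 1: stream[0..1]='4' size=0x4=4, data at stream[3..7]='0c5s' -> body[0..4], body so far='0c5s'
Chunk 2: stream[9..10]='4' size=0x4=4, data at stream[12..16]='i71t' -> body[4..8], body so far='0c5si71t'
Chunk 3: stream[18..19]='5' size=0x5=5, data at stream[21..26]='83coh' -> body[8..13], body so far='0c5si71t83coh'
Chunk 4: stream[28..29]='2' size=0x2=2, data at stream[31..33]='pe' -> body[13..15], body so far='0c5si71t83cohpe'
Chunk 5: stream[35..36]='0' size=0 (terminator). Final body='0c5si71t83cohpe' (15 bytes)
Body byte 0 = '0'

Answer: 0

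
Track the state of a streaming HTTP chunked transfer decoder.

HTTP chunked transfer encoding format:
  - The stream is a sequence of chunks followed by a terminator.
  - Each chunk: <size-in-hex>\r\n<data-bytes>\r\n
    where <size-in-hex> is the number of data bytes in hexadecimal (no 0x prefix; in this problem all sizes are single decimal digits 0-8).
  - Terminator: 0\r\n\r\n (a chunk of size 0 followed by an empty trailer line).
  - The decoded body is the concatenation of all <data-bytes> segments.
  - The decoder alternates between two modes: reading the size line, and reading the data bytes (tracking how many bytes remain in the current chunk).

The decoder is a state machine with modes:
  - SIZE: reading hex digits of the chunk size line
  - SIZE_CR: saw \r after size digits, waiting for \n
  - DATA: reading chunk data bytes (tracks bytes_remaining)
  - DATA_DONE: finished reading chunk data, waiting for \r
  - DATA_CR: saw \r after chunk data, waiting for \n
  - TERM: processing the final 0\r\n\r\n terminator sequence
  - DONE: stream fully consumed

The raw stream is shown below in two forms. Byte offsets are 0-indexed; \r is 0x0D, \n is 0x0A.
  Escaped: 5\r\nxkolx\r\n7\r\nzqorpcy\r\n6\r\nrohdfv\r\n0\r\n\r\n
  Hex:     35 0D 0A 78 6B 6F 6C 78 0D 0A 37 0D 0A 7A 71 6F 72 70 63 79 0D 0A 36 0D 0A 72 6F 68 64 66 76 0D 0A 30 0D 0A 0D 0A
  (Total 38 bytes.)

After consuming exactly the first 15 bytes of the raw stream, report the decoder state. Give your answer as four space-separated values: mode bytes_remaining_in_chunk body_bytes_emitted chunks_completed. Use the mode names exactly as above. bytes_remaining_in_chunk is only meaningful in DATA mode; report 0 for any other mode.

Byte 0 = '5': mode=SIZE remaining=0 emitted=0 chunks_done=0
Byte 1 = 0x0D: mode=SIZE_CR remaining=0 emitted=0 chunks_done=0
Byte 2 = 0x0A: mode=DATA remaining=5 emitted=0 chunks_done=0
Byte 3 = 'x': mode=DATA remaining=4 emitted=1 chunks_done=0
Byte 4 = 'k': mode=DATA remaining=3 emitted=2 chunks_done=0
Byte 5 = 'o': mode=DATA remaining=2 emitted=3 chunks_done=0
Byte 6 = 'l': mode=DATA remaining=1 emitted=4 chunks_done=0
Byte 7 = 'x': mode=DATA_DONE remaining=0 emitted=5 chunks_done=0
Byte 8 = 0x0D: mode=DATA_CR remaining=0 emitted=5 chunks_done=0
Byte 9 = 0x0A: mode=SIZE remaining=0 emitted=5 chunks_done=1
Byte 10 = '7': mode=SIZE remaining=0 emitted=5 chunks_done=1
Byte 11 = 0x0D: mode=SIZE_CR remaining=0 emitted=5 chunks_done=1
Byte 12 = 0x0A: mode=DATA remaining=7 emitted=5 chunks_done=1
Byte 13 = 'z': mode=DATA remaining=6 emitted=6 chunks_done=1
Byte 14 = 'q': mode=DATA remaining=5 emitted=7 chunks_done=1

Answer: DATA 5 7 1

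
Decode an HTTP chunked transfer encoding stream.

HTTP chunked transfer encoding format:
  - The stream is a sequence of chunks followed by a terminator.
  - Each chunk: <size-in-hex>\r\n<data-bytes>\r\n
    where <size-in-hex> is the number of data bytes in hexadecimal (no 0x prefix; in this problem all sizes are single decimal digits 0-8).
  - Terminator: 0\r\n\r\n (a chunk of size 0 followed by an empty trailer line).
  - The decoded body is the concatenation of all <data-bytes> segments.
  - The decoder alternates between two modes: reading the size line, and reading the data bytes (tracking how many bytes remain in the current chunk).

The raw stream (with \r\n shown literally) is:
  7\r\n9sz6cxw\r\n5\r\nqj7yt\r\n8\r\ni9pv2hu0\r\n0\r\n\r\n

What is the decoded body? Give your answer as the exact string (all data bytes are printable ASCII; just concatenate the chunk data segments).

Answer: 9sz6cxwqj7yti9pv2hu0

Derivation:
Chunk 1: stream[0..1]='7' size=0x7=7, data at stream[3..10]='9sz6cxw' -> body[0..7], body so far='9sz6cxw'
Chunk 2: stream[12..13]='5' size=0x5=5, data at stream[15..20]='qj7yt' -> body[7..12], body so far='9sz6cxwqj7yt'
Chunk 3: stream[22..23]='8' size=0x8=8, data at stream[25..33]='i9pv2hu0' -> body[12..20], body so far='9sz6cxwqj7yti9pv2hu0'
Chunk 4: stream[35..36]='0' size=0 (terminator). Final body='9sz6cxwqj7yti9pv2hu0' (20 bytes)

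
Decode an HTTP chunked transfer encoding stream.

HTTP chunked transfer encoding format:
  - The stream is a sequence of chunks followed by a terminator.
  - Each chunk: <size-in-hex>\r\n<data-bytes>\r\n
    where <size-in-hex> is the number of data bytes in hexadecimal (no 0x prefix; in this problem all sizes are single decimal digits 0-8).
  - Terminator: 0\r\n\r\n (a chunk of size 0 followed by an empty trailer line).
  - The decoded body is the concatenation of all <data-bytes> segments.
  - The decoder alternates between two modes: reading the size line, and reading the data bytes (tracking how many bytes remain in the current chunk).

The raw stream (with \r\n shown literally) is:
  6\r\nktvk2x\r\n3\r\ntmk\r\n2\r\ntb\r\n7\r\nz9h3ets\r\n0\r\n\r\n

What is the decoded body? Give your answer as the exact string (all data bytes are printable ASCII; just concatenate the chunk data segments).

Answer: ktvk2xtmktbz9h3ets

Derivation:
Chunk 1: stream[0..1]='6' size=0x6=6, data at stream[3..9]='ktvk2x' -> body[0..6], body so far='ktvk2x'
Chunk 2: stream[11..12]='3' size=0x3=3, data at stream[14..17]='tmk' -> body[6..9], body so far='ktvk2xtmk'
Chunk 3: stream[19..20]='2' size=0x2=2, data at stream[22..24]='tb' -> body[9..11], body so far='ktvk2xtmktb'
Chunk 4: stream[26..27]='7' size=0x7=7, data at stream[29..36]='z9h3ets' -> body[11..18], body so far='ktvk2xtmktbz9h3ets'
Chunk 5: stream[38..39]='0' size=0 (terminator). Final body='ktvk2xtmktbz9h3ets' (18 bytes)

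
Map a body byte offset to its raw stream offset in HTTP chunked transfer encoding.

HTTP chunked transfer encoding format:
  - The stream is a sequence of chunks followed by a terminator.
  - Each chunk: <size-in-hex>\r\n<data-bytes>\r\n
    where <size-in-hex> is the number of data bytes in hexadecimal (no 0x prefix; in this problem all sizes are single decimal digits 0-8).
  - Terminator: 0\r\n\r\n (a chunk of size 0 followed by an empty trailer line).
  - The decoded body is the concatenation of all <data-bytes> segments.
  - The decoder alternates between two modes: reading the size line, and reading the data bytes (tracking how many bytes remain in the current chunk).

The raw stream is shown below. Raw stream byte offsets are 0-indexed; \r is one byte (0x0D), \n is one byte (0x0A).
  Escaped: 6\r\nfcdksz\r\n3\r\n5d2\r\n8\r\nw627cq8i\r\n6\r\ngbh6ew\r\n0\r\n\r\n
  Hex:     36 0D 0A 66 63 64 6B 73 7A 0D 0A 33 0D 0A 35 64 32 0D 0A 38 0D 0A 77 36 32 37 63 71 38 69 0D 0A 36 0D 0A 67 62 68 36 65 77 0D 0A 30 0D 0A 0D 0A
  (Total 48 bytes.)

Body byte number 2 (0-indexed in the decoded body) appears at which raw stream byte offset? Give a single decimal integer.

Answer: 5

Derivation:
Chunk 1: stream[0..1]='6' size=0x6=6, data at stream[3..9]='fcdksz' -> body[0..6], body so far='fcdksz'
Chunk 2: stream[11..12]='3' size=0x3=3, data at stream[14..17]='5d2' -> body[6..9], body so far='fcdksz5d2'
Chunk 3: stream[19..20]='8' size=0x8=8, data at stream[22..30]='w627cq8i' -> body[9..17], body so far='fcdksz5d2w627cq8i'
Chunk 4: stream[32..33]='6' size=0x6=6, data at stream[35..41]='gbh6ew' -> body[17..23], body so far='fcdksz5d2w627cq8igbh6ew'
Chunk 5: stream[43..44]='0' size=0 (terminator). Final body='fcdksz5d2w627cq8igbh6ew' (23 bytes)
Body byte 2 at stream offset 5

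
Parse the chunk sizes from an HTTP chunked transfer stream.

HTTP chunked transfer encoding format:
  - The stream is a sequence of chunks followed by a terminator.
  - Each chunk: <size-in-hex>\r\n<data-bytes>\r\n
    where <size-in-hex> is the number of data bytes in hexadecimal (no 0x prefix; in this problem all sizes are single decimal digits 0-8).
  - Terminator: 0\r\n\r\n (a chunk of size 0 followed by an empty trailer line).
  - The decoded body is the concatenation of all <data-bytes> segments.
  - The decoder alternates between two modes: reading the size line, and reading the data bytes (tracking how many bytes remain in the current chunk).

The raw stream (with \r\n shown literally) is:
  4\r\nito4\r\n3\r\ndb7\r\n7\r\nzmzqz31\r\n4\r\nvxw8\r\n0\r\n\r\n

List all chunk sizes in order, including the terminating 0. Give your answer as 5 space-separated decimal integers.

Answer: 4 3 7 4 0

Derivation:
Chunk 1: stream[0..1]='4' size=0x4=4, data at stream[3..7]='ito4' -> body[0..4], body so far='ito4'
Chunk 2: stream[9..10]='3' size=0x3=3, data at stream[12..15]='db7' -> body[4..7], body so far='ito4db7'
Chunk 3: stream[17..18]='7' size=0x7=7, data at stream[20..27]='zmzqz31' -> body[7..14], body so far='ito4db7zmzqz31'
Chunk 4: stream[29..30]='4' size=0x4=4, data at stream[32..36]='vxw8' -> body[14..18], body so far='ito4db7zmzqz31vxw8'
Chunk 5: stream[38..39]='0' size=0 (terminator). Final body='ito4db7zmzqz31vxw8' (18 bytes)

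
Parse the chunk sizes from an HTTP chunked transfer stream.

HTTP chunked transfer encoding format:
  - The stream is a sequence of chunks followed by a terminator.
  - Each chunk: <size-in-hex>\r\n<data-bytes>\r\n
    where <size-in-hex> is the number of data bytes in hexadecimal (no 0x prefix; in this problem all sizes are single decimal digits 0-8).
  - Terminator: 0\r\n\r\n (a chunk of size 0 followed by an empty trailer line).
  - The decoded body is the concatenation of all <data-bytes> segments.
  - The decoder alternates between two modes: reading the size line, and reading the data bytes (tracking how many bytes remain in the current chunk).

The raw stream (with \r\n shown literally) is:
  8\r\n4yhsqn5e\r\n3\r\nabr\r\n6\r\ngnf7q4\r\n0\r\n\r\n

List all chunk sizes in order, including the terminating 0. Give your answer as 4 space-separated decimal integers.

Answer: 8 3 6 0

Derivation:
Chunk 1: stream[0..1]='8' size=0x8=8, data at stream[3..11]='4yhsqn5e' -> body[0..8], body so far='4yhsqn5e'
Chunk 2: stream[13..14]='3' size=0x3=3, data at stream[16..19]='abr' -> body[8..11], body so far='4yhsqn5eabr'
Chunk 3: stream[21..22]='6' size=0x6=6, data at stream[24..30]='gnf7q4' -> body[11..17], body so far='4yhsqn5eabrgnf7q4'
Chunk 4: stream[32..33]='0' size=0 (terminator). Final body='4yhsqn5eabrgnf7q4' (17 bytes)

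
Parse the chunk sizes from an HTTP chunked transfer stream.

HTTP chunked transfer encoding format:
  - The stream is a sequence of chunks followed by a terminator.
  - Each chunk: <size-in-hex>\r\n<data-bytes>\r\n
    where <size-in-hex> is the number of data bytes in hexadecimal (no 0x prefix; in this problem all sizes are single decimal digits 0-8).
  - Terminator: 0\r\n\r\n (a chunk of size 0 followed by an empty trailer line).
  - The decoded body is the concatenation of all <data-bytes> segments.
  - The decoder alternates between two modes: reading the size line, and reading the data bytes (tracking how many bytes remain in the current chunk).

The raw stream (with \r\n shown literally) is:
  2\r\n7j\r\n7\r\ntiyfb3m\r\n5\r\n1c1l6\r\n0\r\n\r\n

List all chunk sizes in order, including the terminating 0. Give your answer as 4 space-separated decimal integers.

Answer: 2 7 5 0

Derivation:
Chunk 1: stream[0..1]='2' size=0x2=2, data at stream[3..5]='7j' -> body[0..2], body so far='7j'
Chunk 2: stream[7..8]='7' size=0x7=7, data at stream[10..17]='tiyfb3m' -> body[2..9], body so far='7jtiyfb3m'
Chunk 3: stream[19..20]='5' size=0x5=5, data at stream[22..27]='1c1l6' -> body[9..14], body so far='7jtiyfb3m1c1l6'
Chunk 4: stream[29..30]='0' size=0 (terminator). Final body='7jtiyfb3m1c1l6' (14 bytes)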